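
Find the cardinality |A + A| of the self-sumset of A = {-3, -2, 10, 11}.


A + A = {a + a' : a, a' ∈ A}; |A| = 4.
General bounds: 2|A| - 1 ≤ |A + A| ≤ |A|(|A|+1)/2, i.e. 7 ≤ |A + A| ≤ 10.
Lower bound 2|A|-1 is attained iff A is an arithmetic progression.
Enumerate sums a + a' for a ≤ a' (symmetric, so this suffices):
a = -3: -3+-3=-6, -3+-2=-5, -3+10=7, -3+11=8
a = -2: -2+-2=-4, -2+10=8, -2+11=9
a = 10: 10+10=20, 10+11=21
a = 11: 11+11=22
Distinct sums: {-6, -5, -4, 7, 8, 9, 20, 21, 22}
|A + A| = 9

|A + A| = 9


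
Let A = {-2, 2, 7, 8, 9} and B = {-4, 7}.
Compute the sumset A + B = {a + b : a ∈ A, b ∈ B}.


A + B = {a + b : a ∈ A, b ∈ B}.
Enumerate all |A|·|B| = 5·2 = 10 pairs (a, b) and collect distinct sums.
a = -2: -2+-4=-6, -2+7=5
a = 2: 2+-4=-2, 2+7=9
a = 7: 7+-4=3, 7+7=14
a = 8: 8+-4=4, 8+7=15
a = 9: 9+-4=5, 9+7=16
Collecting distinct sums: A + B = {-6, -2, 3, 4, 5, 9, 14, 15, 16}
|A + B| = 9

A + B = {-6, -2, 3, 4, 5, 9, 14, 15, 16}


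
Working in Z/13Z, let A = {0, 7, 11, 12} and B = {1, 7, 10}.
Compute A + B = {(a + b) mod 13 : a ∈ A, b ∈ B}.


Work in Z/13Z: reduce every sum a + b modulo 13.
Enumerate all 12 pairs:
a = 0: 0+1=1, 0+7=7, 0+10=10
a = 7: 7+1=8, 7+7=1, 7+10=4
a = 11: 11+1=12, 11+7=5, 11+10=8
a = 12: 12+1=0, 12+7=6, 12+10=9
Distinct residues collected: {0, 1, 4, 5, 6, 7, 8, 9, 10, 12}
|A + B| = 10 (out of 13 total residues).

A + B = {0, 1, 4, 5, 6, 7, 8, 9, 10, 12}


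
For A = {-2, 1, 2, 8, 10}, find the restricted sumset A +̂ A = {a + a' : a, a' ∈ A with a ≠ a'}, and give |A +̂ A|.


Restricted sumset: A +̂ A = {a + a' : a ∈ A, a' ∈ A, a ≠ a'}.
Equivalently, take A + A and drop any sum 2a that is achievable ONLY as a + a for a ∈ A (i.e. sums representable only with equal summands).
Enumerate pairs (a, a') with a < a' (symmetric, so each unordered pair gives one sum; this covers all a ≠ a'):
  -2 + 1 = -1
  -2 + 2 = 0
  -2 + 8 = 6
  -2 + 10 = 8
  1 + 2 = 3
  1 + 8 = 9
  1 + 10 = 11
  2 + 8 = 10
  2 + 10 = 12
  8 + 10 = 18
Collected distinct sums: {-1, 0, 3, 6, 8, 9, 10, 11, 12, 18}
|A +̂ A| = 10
(Reference bound: |A +̂ A| ≥ 2|A| - 3 for |A| ≥ 2, with |A| = 5 giving ≥ 7.)

|A +̂ A| = 10


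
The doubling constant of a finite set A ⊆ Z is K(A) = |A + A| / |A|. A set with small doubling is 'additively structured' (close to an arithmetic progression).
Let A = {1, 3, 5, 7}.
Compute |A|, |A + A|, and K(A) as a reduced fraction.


|A| = 4.
Compute A + A by enumerating all 16 pairs.
A + A = {2, 4, 6, 8, 10, 12, 14}, so |A + A| = 7.
K = |A + A| / |A| = 7/4 (already in lowest terms) ≈ 1.7500.
Reference: AP of size 4 gives K = 7/4 ≈ 1.7500; a fully generic set of size 4 gives K ≈ 2.5000.

|A| = 4, |A + A| = 7, K = 7/4.


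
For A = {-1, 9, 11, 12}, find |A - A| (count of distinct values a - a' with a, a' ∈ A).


A - A = {a - a' : a, a' ∈ A}; |A| = 4.
Bounds: 2|A|-1 ≤ |A - A| ≤ |A|² - |A| + 1, i.e. 7 ≤ |A - A| ≤ 13.
Note: 0 ∈ A - A always (from a - a). The set is symmetric: if d ∈ A - A then -d ∈ A - A.
Enumerate nonzero differences d = a - a' with a > a' (then include -d):
Positive differences: {1, 2, 3, 10, 12, 13}
Full difference set: {0} ∪ (positive diffs) ∪ (negative diffs).
|A - A| = 1 + 2·6 = 13 (matches direct enumeration: 13).

|A - A| = 13


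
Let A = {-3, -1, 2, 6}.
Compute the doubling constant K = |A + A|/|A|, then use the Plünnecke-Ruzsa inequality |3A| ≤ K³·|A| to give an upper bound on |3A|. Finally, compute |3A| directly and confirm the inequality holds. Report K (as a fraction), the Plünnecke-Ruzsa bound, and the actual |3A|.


|A| = 4.
Step 1: Compute A + A by enumerating all 16 pairs.
A + A = {-6, -4, -2, -1, 1, 3, 4, 5, 8, 12}, so |A + A| = 10.
Step 2: Doubling constant K = |A + A|/|A| = 10/4 = 10/4 ≈ 2.5000.
Step 3: Plünnecke-Ruzsa gives |3A| ≤ K³·|A| = (2.5000)³ · 4 ≈ 62.5000.
Step 4: Compute 3A = A + A + A directly by enumerating all triples (a,b,c) ∈ A³; |3A| = 19.
Step 5: Check 19 ≤ 62.5000? Yes ✓.

K = 10/4, Plünnecke-Ruzsa bound K³|A| ≈ 62.5000, |3A| = 19, inequality holds.


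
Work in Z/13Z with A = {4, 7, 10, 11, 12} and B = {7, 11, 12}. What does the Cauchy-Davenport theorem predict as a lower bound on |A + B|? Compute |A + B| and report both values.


Cauchy-Davenport: |A + B| ≥ min(p, |A| + |B| - 1) for A, B nonempty in Z/pZ.
|A| = 5, |B| = 3, p = 13.
CD lower bound = min(13, 5 + 3 - 1) = min(13, 7) = 7.
Compute A + B mod 13 directly:
a = 4: 4+7=11, 4+11=2, 4+12=3
a = 7: 7+7=1, 7+11=5, 7+12=6
a = 10: 10+7=4, 10+11=8, 10+12=9
a = 11: 11+7=5, 11+11=9, 11+12=10
a = 12: 12+7=6, 12+11=10, 12+12=11
A + B = {1, 2, 3, 4, 5, 6, 8, 9, 10, 11}, so |A + B| = 10.
Verify: 10 ≥ 7? Yes ✓.

CD lower bound = 7, actual |A + B| = 10.


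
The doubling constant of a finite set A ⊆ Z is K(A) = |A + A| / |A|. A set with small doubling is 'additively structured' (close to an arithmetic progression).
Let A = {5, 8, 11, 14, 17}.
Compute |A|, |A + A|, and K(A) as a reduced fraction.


|A| = 5.
Compute A + A by enumerating all 25 pairs.
A + A = {10, 13, 16, 19, 22, 25, 28, 31, 34}, so |A + A| = 9.
K = |A + A| / |A| = 9/5 (already in lowest terms) ≈ 1.8000.
Reference: AP of size 5 gives K = 9/5 ≈ 1.8000; a fully generic set of size 5 gives K ≈ 3.0000.

|A| = 5, |A + A| = 9, K = 9/5.


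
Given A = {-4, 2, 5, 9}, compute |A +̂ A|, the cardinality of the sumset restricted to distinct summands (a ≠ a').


Restricted sumset: A +̂ A = {a + a' : a ∈ A, a' ∈ A, a ≠ a'}.
Equivalently, take A + A and drop any sum 2a that is achievable ONLY as a + a for a ∈ A (i.e. sums representable only with equal summands).
Enumerate pairs (a, a') with a < a' (symmetric, so each unordered pair gives one sum; this covers all a ≠ a'):
  -4 + 2 = -2
  -4 + 5 = 1
  -4 + 9 = 5
  2 + 5 = 7
  2 + 9 = 11
  5 + 9 = 14
Collected distinct sums: {-2, 1, 5, 7, 11, 14}
|A +̂ A| = 6
(Reference bound: |A +̂ A| ≥ 2|A| - 3 for |A| ≥ 2, with |A| = 4 giving ≥ 5.)

|A +̂ A| = 6


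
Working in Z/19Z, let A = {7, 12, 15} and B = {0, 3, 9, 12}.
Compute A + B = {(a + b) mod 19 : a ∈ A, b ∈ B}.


Work in Z/19Z: reduce every sum a + b modulo 19.
Enumerate all 12 pairs:
a = 7: 7+0=7, 7+3=10, 7+9=16, 7+12=0
a = 12: 12+0=12, 12+3=15, 12+9=2, 12+12=5
a = 15: 15+0=15, 15+3=18, 15+9=5, 15+12=8
Distinct residues collected: {0, 2, 5, 7, 8, 10, 12, 15, 16, 18}
|A + B| = 10 (out of 19 total residues).

A + B = {0, 2, 5, 7, 8, 10, 12, 15, 16, 18}


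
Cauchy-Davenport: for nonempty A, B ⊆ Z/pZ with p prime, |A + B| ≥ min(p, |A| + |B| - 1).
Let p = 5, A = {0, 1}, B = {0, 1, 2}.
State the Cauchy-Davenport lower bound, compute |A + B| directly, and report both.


Cauchy-Davenport: |A + B| ≥ min(p, |A| + |B| - 1) for A, B nonempty in Z/pZ.
|A| = 2, |B| = 3, p = 5.
CD lower bound = min(5, 2 + 3 - 1) = min(5, 4) = 4.
Compute A + B mod 5 directly:
a = 0: 0+0=0, 0+1=1, 0+2=2
a = 1: 1+0=1, 1+1=2, 1+2=3
A + B = {0, 1, 2, 3}, so |A + B| = 4.
Verify: 4 ≥ 4? Yes ✓.

CD lower bound = 4, actual |A + B| = 4.


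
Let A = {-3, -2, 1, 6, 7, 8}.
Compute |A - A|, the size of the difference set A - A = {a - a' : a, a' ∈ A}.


A - A = {a - a' : a, a' ∈ A}; |A| = 6.
Bounds: 2|A|-1 ≤ |A - A| ≤ |A|² - |A| + 1, i.e. 11 ≤ |A - A| ≤ 31.
Note: 0 ∈ A - A always (from a - a). The set is symmetric: if d ∈ A - A then -d ∈ A - A.
Enumerate nonzero differences d = a - a' with a > a' (then include -d):
Positive differences: {1, 2, 3, 4, 5, 6, 7, 8, 9, 10, 11}
Full difference set: {0} ∪ (positive diffs) ∪ (negative diffs).
|A - A| = 1 + 2·11 = 23 (matches direct enumeration: 23).

|A - A| = 23


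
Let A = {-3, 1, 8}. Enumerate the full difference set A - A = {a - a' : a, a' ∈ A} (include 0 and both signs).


A - A = {a - a' : a, a' ∈ A}.
Compute a - a' for each ordered pair (a, a'):
a = -3: -3--3=0, -3-1=-4, -3-8=-11
a = 1: 1--3=4, 1-1=0, 1-8=-7
a = 8: 8--3=11, 8-1=7, 8-8=0
Collecting distinct values (and noting 0 appears from a-a):
A - A = {-11, -7, -4, 0, 4, 7, 11}
|A - A| = 7

A - A = {-11, -7, -4, 0, 4, 7, 11}


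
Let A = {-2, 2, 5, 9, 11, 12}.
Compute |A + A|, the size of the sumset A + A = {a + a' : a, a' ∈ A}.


A + A = {a + a' : a, a' ∈ A}; |A| = 6.
General bounds: 2|A| - 1 ≤ |A + A| ≤ |A|(|A|+1)/2, i.e. 11 ≤ |A + A| ≤ 21.
Lower bound 2|A|-1 is attained iff A is an arithmetic progression.
Enumerate sums a + a' for a ≤ a' (symmetric, so this suffices):
a = -2: -2+-2=-4, -2+2=0, -2+5=3, -2+9=7, -2+11=9, -2+12=10
a = 2: 2+2=4, 2+5=7, 2+9=11, 2+11=13, 2+12=14
a = 5: 5+5=10, 5+9=14, 5+11=16, 5+12=17
a = 9: 9+9=18, 9+11=20, 9+12=21
a = 11: 11+11=22, 11+12=23
a = 12: 12+12=24
Distinct sums: {-4, 0, 3, 4, 7, 9, 10, 11, 13, 14, 16, 17, 18, 20, 21, 22, 23, 24}
|A + A| = 18

|A + A| = 18


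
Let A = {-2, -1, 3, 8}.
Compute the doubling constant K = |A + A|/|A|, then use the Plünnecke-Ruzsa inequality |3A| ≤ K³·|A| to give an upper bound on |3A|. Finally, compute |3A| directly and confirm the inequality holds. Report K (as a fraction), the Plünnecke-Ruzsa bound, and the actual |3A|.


|A| = 4.
Step 1: Compute A + A by enumerating all 16 pairs.
A + A = {-4, -3, -2, 1, 2, 6, 7, 11, 16}, so |A + A| = 9.
Step 2: Doubling constant K = |A + A|/|A| = 9/4 = 9/4 ≈ 2.2500.
Step 3: Plünnecke-Ruzsa gives |3A| ≤ K³·|A| = (2.2500)³ · 4 ≈ 45.5625.
Step 4: Compute 3A = A + A + A directly by enumerating all triples (a,b,c) ∈ A³; |3A| = 16.
Step 5: Check 16 ≤ 45.5625? Yes ✓.

K = 9/4, Plünnecke-Ruzsa bound K³|A| ≈ 45.5625, |3A| = 16, inequality holds.


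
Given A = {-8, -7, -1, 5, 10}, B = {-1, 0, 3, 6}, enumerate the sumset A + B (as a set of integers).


A + B = {a + b : a ∈ A, b ∈ B}.
Enumerate all |A|·|B| = 5·4 = 20 pairs (a, b) and collect distinct sums.
a = -8: -8+-1=-9, -8+0=-8, -8+3=-5, -8+6=-2
a = -7: -7+-1=-8, -7+0=-7, -7+3=-4, -7+6=-1
a = -1: -1+-1=-2, -1+0=-1, -1+3=2, -1+6=5
a = 5: 5+-1=4, 5+0=5, 5+3=8, 5+6=11
a = 10: 10+-1=9, 10+0=10, 10+3=13, 10+6=16
Collecting distinct sums: A + B = {-9, -8, -7, -5, -4, -2, -1, 2, 4, 5, 8, 9, 10, 11, 13, 16}
|A + B| = 16

A + B = {-9, -8, -7, -5, -4, -2, -1, 2, 4, 5, 8, 9, 10, 11, 13, 16}


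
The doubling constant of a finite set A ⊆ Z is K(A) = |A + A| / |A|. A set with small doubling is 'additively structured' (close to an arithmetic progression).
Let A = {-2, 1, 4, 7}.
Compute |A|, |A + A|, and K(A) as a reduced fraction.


|A| = 4.
Compute A + A by enumerating all 16 pairs.
A + A = {-4, -1, 2, 5, 8, 11, 14}, so |A + A| = 7.
K = |A + A| / |A| = 7/4 (already in lowest terms) ≈ 1.7500.
Reference: AP of size 4 gives K = 7/4 ≈ 1.7500; a fully generic set of size 4 gives K ≈ 2.5000.

|A| = 4, |A + A| = 7, K = 7/4.


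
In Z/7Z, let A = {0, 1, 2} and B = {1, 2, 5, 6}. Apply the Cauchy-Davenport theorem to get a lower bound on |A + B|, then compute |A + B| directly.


Cauchy-Davenport: |A + B| ≥ min(p, |A| + |B| - 1) for A, B nonempty in Z/pZ.
|A| = 3, |B| = 4, p = 7.
CD lower bound = min(7, 3 + 4 - 1) = min(7, 6) = 6.
Compute A + B mod 7 directly:
a = 0: 0+1=1, 0+2=2, 0+5=5, 0+6=6
a = 1: 1+1=2, 1+2=3, 1+5=6, 1+6=0
a = 2: 2+1=3, 2+2=4, 2+5=0, 2+6=1
A + B = {0, 1, 2, 3, 4, 5, 6}, so |A + B| = 7.
Verify: 7 ≥ 6? Yes ✓.

CD lower bound = 6, actual |A + B| = 7.


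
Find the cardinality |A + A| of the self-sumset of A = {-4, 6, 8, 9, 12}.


A + A = {a + a' : a, a' ∈ A}; |A| = 5.
General bounds: 2|A| - 1 ≤ |A + A| ≤ |A|(|A|+1)/2, i.e. 9 ≤ |A + A| ≤ 15.
Lower bound 2|A|-1 is attained iff A is an arithmetic progression.
Enumerate sums a + a' for a ≤ a' (symmetric, so this suffices):
a = -4: -4+-4=-8, -4+6=2, -4+8=4, -4+9=5, -4+12=8
a = 6: 6+6=12, 6+8=14, 6+9=15, 6+12=18
a = 8: 8+8=16, 8+9=17, 8+12=20
a = 9: 9+9=18, 9+12=21
a = 12: 12+12=24
Distinct sums: {-8, 2, 4, 5, 8, 12, 14, 15, 16, 17, 18, 20, 21, 24}
|A + A| = 14

|A + A| = 14


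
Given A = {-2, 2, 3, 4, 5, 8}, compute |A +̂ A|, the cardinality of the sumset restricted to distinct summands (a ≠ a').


Restricted sumset: A +̂ A = {a + a' : a ∈ A, a' ∈ A, a ≠ a'}.
Equivalently, take A + A and drop any sum 2a that is achievable ONLY as a + a for a ∈ A (i.e. sums representable only with equal summands).
Enumerate pairs (a, a') with a < a' (symmetric, so each unordered pair gives one sum; this covers all a ≠ a'):
  -2 + 2 = 0
  -2 + 3 = 1
  -2 + 4 = 2
  -2 + 5 = 3
  -2 + 8 = 6
  2 + 3 = 5
  2 + 4 = 6
  2 + 5 = 7
  2 + 8 = 10
  3 + 4 = 7
  3 + 5 = 8
  3 + 8 = 11
  4 + 5 = 9
  4 + 8 = 12
  5 + 8 = 13
Collected distinct sums: {0, 1, 2, 3, 5, 6, 7, 8, 9, 10, 11, 12, 13}
|A +̂ A| = 13
(Reference bound: |A +̂ A| ≥ 2|A| - 3 for |A| ≥ 2, with |A| = 6 giving ≥ 9.)

|A +̂ A| = 13


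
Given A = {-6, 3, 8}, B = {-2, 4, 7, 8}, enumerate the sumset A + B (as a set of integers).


A + B = {a + b : a ∈ A, b ∈ B}.
Enumerate all |A|·|B| = 3·4 = 12 pairs (a, b) and collect distinct sums.
a = -6: -6+-2=-8, -6+4=-2, -6+7=1, -6+8=2
a = 3: 3+-2=1, 3+4=7, 3+7=10, 3+8=11
a = 8: 8+-2=6, 8+4=12, 8+7=15, 8+8=16
Collecting distinct sums: A + B = {-8, -2, 1, 2, 6, 7, 10, 11, 12, 15, 16}
|A + B| = 11

A + B = {-8, -2, 1, 2, 6, 7, 10, 11, 12, 15, 16}


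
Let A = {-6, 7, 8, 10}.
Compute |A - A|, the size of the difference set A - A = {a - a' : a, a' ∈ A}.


A - A = {a - a' : a, a' ∈ A}; |A| = 4.
Bounds: 2|A|-1 ≤ |A - A| ≤ |A|² - |A| + 1, i.e. 7 ≤ |A - A| ≤ 13.
Note: 0 ∈ A - A always (from a - a). The set is symmetric: if d ∈ A - A then -d ∈ A - A.
Enumerate nonzero differences d = a - a' with a > a' (then include -d):
Positive differences: {1, 2, 3, 13, 14, 16}
Full difference set: {0} ∪ (positive diffs) ∪ (negative diffs).
|A - A| = 1 + 2·6 = 13 (matches direct enumeration: 13).

|A - A| = 13


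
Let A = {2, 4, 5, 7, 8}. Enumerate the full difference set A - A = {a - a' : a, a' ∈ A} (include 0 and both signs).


A - A = {a - a' : a, a' ∈ A}.
Compute a - a' for each ordered pair (a, a'):
a = 2: 2-2=0, 2-4=-2, 2-5=-3, 2-7=-5, 2-8=-6
a = 4: 4-2=2, 4-4=0, 4-5=-1, 4-7=-3, 4-8=-4
a = 5: 5-2=3, 5-4=1, 5-5=0, 5-7=-2, 5-8=-3
a = 7: 7-2=5, 7-4=3, 7-5=2, 7-7=0, 7-8=-1
a = 8: 8-2=6, 8-4=4, 8-5=3, 8-7=1, 8-8=0
Collecting distinct values (and noting 0 appears from a-a):
A - A = {-6, -5, -4, -3, -2, -1, 0, 1, 2, 3, 4, 5, 6}
|A - A| = 13

A - A = {-6, -5, -4, -3, -2, -1, 0, 1, 2, 3, 4, 5, 6}


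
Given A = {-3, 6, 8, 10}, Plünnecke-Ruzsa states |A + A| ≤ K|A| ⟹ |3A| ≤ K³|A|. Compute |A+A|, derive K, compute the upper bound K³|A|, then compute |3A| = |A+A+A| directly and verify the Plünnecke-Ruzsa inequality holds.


|A| = 4.
Step 1: Compute A + A by enumerating all 16 pairs.
A + A = {-6, 3, 5, 7, 12, 14, 16, 18, 20}, so |A + A| = 9.
Step 2: Doubling constant K = |A + A|/|A| = 9/4 = 9/4 ≈ 2.2500.
Step 3: Plünnecke-Ruzsa gives |3A| ≤ K³·|A| = (2.2500)³ · 4 ≈ 45.5625.
Step 4: Compute 3A = A + A + A directly by enumerating all triples (a,b,c) ∈ A³; |3A| = 16.
Step 5: Check 16 ≤ 45.5625? Yes ✓.

K = 9/4, Plünnecke-Ruzsa bound K³|A| ≈ 45.5625, |3A| = 16, inequality holds.


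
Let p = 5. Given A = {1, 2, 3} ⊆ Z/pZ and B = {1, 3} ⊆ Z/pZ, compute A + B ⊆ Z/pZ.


Work in Z/5Z: reduce every sum a + b modulo 5.
Enumerate all 6 pairs:
a = 1: 1+1=2, 1+3=4
a = 2: 2+1=3, 2+3=0
a = 3: 3+1=4, 3+3=1
Distinct residues collected: {0, 1, 2, 3, 4}
|A + B| = 5 (out of 5 total residues).

A + B = {0, 1, 2, 3, 4}


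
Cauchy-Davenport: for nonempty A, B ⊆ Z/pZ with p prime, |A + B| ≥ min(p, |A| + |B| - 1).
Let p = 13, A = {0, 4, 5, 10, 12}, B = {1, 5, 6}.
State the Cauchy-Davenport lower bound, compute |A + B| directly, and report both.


Cauchy-Davenport: |A + B| ≥ min(p, |A| + |B| - 1) for A, B nonempty in Z/pZ.
|A| = 5, |B| = 3, p = 13.
CD lower bound = min(13, 5 + 3 - 1) = min(13, 7) = 7.
Compute A + B mod 13 directly:
a = 0: 0+1=1, 0+5=5, 0+6=6
a = 4: 4+1=5, 4+5=9, 4+6=10
a = 5: 5+1=6, 5+5=10, 5+6=11
a = 10: 10+1=11, 10+5=2, 10+6=3
a = 12: 12+1=0, 12+5=4, 12+6=5
A + B = {0, 1, 2, 3, 4, 5, 6, 9, 10, 11}, so |A + B| = 10.
Verify: 10 ≥ 7? Yes ✓.

CD lower bound = 7, actual |A + B| = 10.


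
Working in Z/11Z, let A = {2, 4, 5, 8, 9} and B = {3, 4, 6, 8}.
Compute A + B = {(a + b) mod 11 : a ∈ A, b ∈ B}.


Work in Z/11Z: reduce every sum a + b modulo 11.
Enumerate all 20 pairs:
a = 2: 2+3=5, 2+4=6, 2+6=8, 2+8=10
a = 4: 4+3=7, 4+4=8, 4+6=10, 4+8=1
a = 5: 5+3=8, 5+4=9, 5+6=0, 5+8=2
a = 8: 8+3=0, 8+4=1, 8+6=3, 8+8=5
a = 9: 9+3=1, 9+4=2, 9+6=4, 9+8=6
Distinct residues collected: {0, 1, 2, 3, 4, 5, 6, 7, 8, 9, 10}
|A + B| = 11 (out of 11 total residues).

A + B = {0, 1, 2, 3, 4, 5, 6, 7, 8, 9, 10}


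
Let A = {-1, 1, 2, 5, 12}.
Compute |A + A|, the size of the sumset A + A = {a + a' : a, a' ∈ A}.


A + A = {a + a' : a, a' ∈ A}; |A| = 5.
General bounds: 2|A| - 1 ≤ |A + A| ≤ |A|(|A|+1)/2, i.e. 9 ≤ |A + A| ≤ 15.
Lower bound 2|A|-1 is attained iff A is an arithmetic progression.
Enumerate sums a + a' for a ≤ a' (symmetric, so this suffices):
a = -1: -1+-1=-2, -1+1=0, -1+2=1, -1+5=4, -1+12=11
a = 1: 1+1=2, 1+2=3, 1+5=6, 1+12=13
a = 2: 2+2=4, 2+5=7, 2+12=14
a = 5: 5+5=10, 5+12=17
a = 12: 12+12=24
Distinct sums: {-2, 0, 1, 2, 3, 4, 6, 7, 10, 11, 13, 14, 17, 24}
|A + A| = 14

|A + A| = 14


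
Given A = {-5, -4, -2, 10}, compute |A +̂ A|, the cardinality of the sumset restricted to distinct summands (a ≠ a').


Restricted sumset: A +̂ A = {a + a' : a ∈ A, a' ∈ A, a ≠ a'}.
Equivalently, take A + A and drop any sum 2a that is achievable ONLY as a + a for a ∈ A (i.e. sums representable only with equal summands).
Enumerate pairs (a, a') with a < a' (symmetric, so each unordered pair gives one sum; this covers all a ≠ a'):
  -5 + -4 = -9
  -5 + -2 = -7
  -5 + 10 = 5
  -4 + -2 = -6
  -4 + 10 = 6
  -2 + 10 = 8
Collected distinct sums: {-9, -7, -6, 5, 6, 8}
|A +̂ A| = 6
(Reference bound: |A +̂ A| ≥ 2|A| - 3 for |A| ≥ 2, with |A| = 4 giving ≥ 5.)

|A +̂ A| = 6


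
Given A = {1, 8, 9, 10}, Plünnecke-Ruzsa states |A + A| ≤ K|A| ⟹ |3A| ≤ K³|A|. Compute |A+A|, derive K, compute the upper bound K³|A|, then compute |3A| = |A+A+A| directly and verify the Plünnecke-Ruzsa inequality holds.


|A| = 4.
Step 1: Compute A + A by enumerating all 16 pairs.
A + A = {2, 9, 10, 11, 16, 17, 18, 19, 20}, so |A + A| = 9.
Step 2: Doubling constant K = |A + A|/|A| = 9/4 = 9/4 ≈ 2.2500.
Step 3: Plünnecke-Ruzsa gives |3A| ≤ K³·|A| = (2.2500)³ · 4 ≈ 45.5625.
Step 4: Compute 3A = A + A + A directly by enumerating all triples (a,b,c) ∈ A³; |3A| = 16.
Step 5: Check 16 ≤ 45.5625? Yes ✓.

K = 9/4, Plünnecke-Ruzsa bound K³|A| ≈ 45.5625, |3A| = 16, inequality holds.


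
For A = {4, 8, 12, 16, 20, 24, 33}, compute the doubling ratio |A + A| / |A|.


|A| = 7.
Compute A + A by enumerating all 49 pairs.
A + A = {8, 12, 16, 20, 24, 28, 32, 36, 37, 40, 41, 44, 45, 48, 49, 53, 57, 66}, so |A + A| = 18.
K = |A + A| / |A| = 18/7 (already in lowest terms) ≈ 2.5714.
Reference: AP of size 7 gives K = 13/7 ≈ 1.8571; a fully generic set of size 7 gives K ≈ 4.0000.

|A| = 7, |A + A| = 18, K = 18/7.


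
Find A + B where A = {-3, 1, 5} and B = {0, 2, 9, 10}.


A + B = {a + b : a ∈ A, b ∈ B}.
Enumerate all |A|·|B| = 3·4 = 12 pairs (a, b) and collect distinct sums.
a = -3: -3+0=-3, -3+2=-1, -3+9=6, -3+10=7
a = 1: 1+0=1, 1+2=3, 1+9=10, 1+10=11
a = 5: 5+0=5, 5+2=7, 5+9=14, 5+10=15
Collecting distinct sums: A + B = {-3, -1, 1, 3, 5, 6, 7, 10, 11, 14, 15}
|A + B| = 11

A + B = {-3, -1, 1, 3, 5, 6, 7, 10, 11, 14, 15}


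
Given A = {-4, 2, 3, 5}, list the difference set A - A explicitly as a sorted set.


A - A = {a - a' : a, a' ∈ A}.
Compute a - a' for each ordered pair (a, a'):
a = -4: -4--4=0, -4-2=-6, -4-3=-7, -4-5=-9
a = 2: 2--4=6, 2-2=0, 2-3=-1, 2-5=-3
a = 3: 3--4=7, 3-2=1, 3-3=0, 3-5=-2
a = 5: 5--4=9, 5-2=3, 5-3=2, 5-5=0
Collecting distinct values (and noting 0 appears from a-a):
A - A = {-9, -7, -6, -3, -2, -1, 0, 1, 2, 3, 6, 7, 9}
|A - A| = 13

A - A = {-9, -7, -6, -3, -2, -1, 0, 1, 2, 3, 6, 7, 9}


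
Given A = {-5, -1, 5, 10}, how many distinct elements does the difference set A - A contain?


A - A = {a - a' : a, a' ∈ A}; |A| = 4.
Bounds: 2|A|-1 ≤ |A - A| ≤ |A|² - |A| + 1, i.e. 7 ≤ |A - A| ≤ 13.
Note: 0 ∈ A - A always (from a - a). The set is symmetric: if d ∈ A - A then -d ∈ A - A.
Enumerate nonzero differences d = a - a' with a > a' (then include -d):
Positive differences: {4, 5, 6, 10, 11, 15}
Full difference set: {0} ∪ (positive diffs) ∪ (negative diffs).
|A - A| = 1 + 2·6 = 13 (matches direct enumeration: 13).

|A - A| = 13


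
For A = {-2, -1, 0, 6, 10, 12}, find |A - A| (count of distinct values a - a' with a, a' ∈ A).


A - A = {a - a' : a, a' ∈ A}; |A| = 6.
Bounds: 2|A|-1 ≤ |A - A| ≤ |A|² - |A| + 1, i.e. 11 ≤ |A - A| ≤ 31.
Note: 0 ∈ A - A always (from a - a). The set is symmetric: if d ∈ A - A then -d ∈ A - A.
Enumerate nonzero differences d = a - a' with a > a' (then include -d):
Positive differences: {1, 2, 4, 6, 7, 8, 10, 11, 12, 13, 14}
Full difference set: {0} ∪ (positive diffs) ∪ (negative diffs).
|A - A| = 1 + 2·11 = 23 (matches direct enumeration: 23).

|A - A| = 23


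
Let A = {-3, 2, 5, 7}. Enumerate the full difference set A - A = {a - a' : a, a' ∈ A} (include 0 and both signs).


A - A = {a - a' : a, a' ∈ A}.
Compute a - a' for each ordered pair (a, a'):
a = -3: -3--3=0, -3-2=-5, -3-5=-8, -3-7=-10
a = 2: 2--3=5, 2-2=0, 2-5=-3, 2-7=-5
a = 5: 5--3=8, 5-2=3, 5-5=0, 5-7=-2
a = 7: 7--3=10, 7-2=5, 7-5=2, 7-7=0
Collecting distinct values (and noting 0 appears from a-a):
A - A = {-10, -8, -5, -3, -2, 0, 2, 3, 5, 8, 10}
|A - A| = 11

A - A = {-10, -8, -5, -3, -2, 0, 2, 3, 5, 8, 10}


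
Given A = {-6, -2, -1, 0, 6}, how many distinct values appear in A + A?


A + A = {a + a' : a, a' ∈ A}; |A| = 5.
General bounds: 2|A| - 1 ≤ |A + A| ≤ |A|(|A|+1)/2, i.e. 9 ≤ |A + A| ≤ 15.
Lower bound 2|A|-1 is attained iff A is an arithmetic progression.
Enumerate sums a + a' for a ≤ a' (symmetric, so this suffices):
a = -6: -6+-6=-12, -6+-2=-8, -6+-1=-7, -6+0=-6, -6+6=0
a = -2: -2+-2=-4, -2+-1=-3, -2+0=-2, -2+6=4
a = -1: -1+-1=-2, -1+0=-1, -1+6=5
a = 0: 0+0=0, 0+6=6
a = 6: 6+6=12
Distinct sums: {-12, -8, -7, -6, -4, -3, -2, -1, 0, 4, 5, 6, 12}
|A + A| = 13

|A + A| = 13


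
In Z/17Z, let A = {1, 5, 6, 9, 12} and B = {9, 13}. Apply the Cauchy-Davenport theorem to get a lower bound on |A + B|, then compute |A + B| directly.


Cauchy-Davenport: |A + B| ≥ min(p, |A| + |B| - 1) for A, B nonempty in Z/pZ.
|A| = 5, |B| = 2, p = 17.
CD lower bound = min(17, 5 + 2 - 1) = min(17, 6) = 6.
Compute A + B mod 17 directly:
a = 1: 1+9=10, 1+13=14
a = 5: 5+9=14, 5+13=1
a = 6: 6+9=15, 6+13=2
a = 9: 9+9=1, 9+13=5
a = 12: 12+9=4, 12+13=8
A + B = {1, 2, 4, 5, 8, 10, 14, 15}, so |A + B| = 8.
Verify: 8 ≥ 6? Yes ✓.

CD lower bound = 6, actual |A + B| = 8.


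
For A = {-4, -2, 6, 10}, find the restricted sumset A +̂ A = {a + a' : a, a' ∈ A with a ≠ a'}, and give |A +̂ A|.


Restricted sumset: A +̂ A = {a + a' : a ∈ A, a' ∈ A, a ≠ a'}.
Equivalently, take A + A and drop any sum 2a that is achievable ONLY as a + a for a ∈ A (i.e. sums representable only with equal summands).
Enumerate pairs (a, a') with a < a' (symmetric, so each unordered pair gives one sum; this covers all a ≠ a'):
  -4 + -2 = -6
  -4 + 6 = 2
  -4 + 10 = 6
  -2 + 6 = 4
  -2 + 10 = 8
  6 + 10 = 16
Collected distinct sums: {-6, 2, 4, 6, 8, 16}
|A +̂ A| = 6
(Reference bound: |A +̂ A| ≥ 2|A| - 3 for |A| ≥ 2, with |A| = 4 giving ≥ 5.)

|A +̂ A| = 6


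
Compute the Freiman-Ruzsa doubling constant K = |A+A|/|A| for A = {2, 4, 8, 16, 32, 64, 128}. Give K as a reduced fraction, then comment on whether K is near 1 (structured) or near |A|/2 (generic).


|A| = 7.
Compute A + A by enumerating all 49 pairs.
A + A = {4, 6, 8, 10, 12, 16, 18, 20, 24, 32, 34, 36, 40, 48, 64, 66, 68, 72, 80, 96, 128, 130, 132, 136, 144, 160, 192, 256}, so |A + A| = 28.
K = |A + A| / |A| = 28/7 = 4/1 ≈ 4.0000.
Reference: AP of size 7 gives K = 13/7 ≈ 1.8571; a fully generic set of size 7 gives K ≈ 4.0000.

|A| = 7, |A + A| = 28, K = 28/7 = 4/1.


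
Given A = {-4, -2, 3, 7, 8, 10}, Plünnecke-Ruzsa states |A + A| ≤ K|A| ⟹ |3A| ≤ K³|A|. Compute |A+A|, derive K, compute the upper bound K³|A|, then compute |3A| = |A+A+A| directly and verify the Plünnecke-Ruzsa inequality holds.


|A| = 6.
Step 1: Compute A + A by enumerating all 36 pairs.
A + A = {-8, -6, -4, -1, 1, 3, 4, 5, 6, 8, 10, 11, 13, 14, 15, 16, 17, 18, 20}, so |A + A| = 19.
Step 2: Doubling constant K = |A + A|/|A| = 19/6 = 19/6 ≈ 3.1667.
Step 3: Plünnecke-Ruzsa gives |3A| ≤ K³·|A| = (3.1667)³ · 6 ≈ 190.5278.
Step 4: Compute 3A = A + A + A directly by enumerating all triples (a,b,c) ∈ A³; |3A| = 36.
Step 5: Check 36 ≤ 190.5278? Yes ✓.

K = 19/6, Plünnecke-Ruzsa bound K³|A| ≈ 190.5278, |3A| = 36, inequality holds.


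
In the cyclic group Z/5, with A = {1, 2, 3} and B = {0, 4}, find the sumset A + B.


Work in Z/5Z: reduce every sum a + b modulo 5.
Enumerate all 6 pairs:
a = 1: 1+0=1, 1+4=0
a = 2: 2+0=2, 2+4=1
a = 3: 3+0=3, 3+4=2
Distinct residues collected: {0, 1, 2, 3}
|A + B| = 4 (out of 5 total residues).

A + B = {0, 1, 2, 3}


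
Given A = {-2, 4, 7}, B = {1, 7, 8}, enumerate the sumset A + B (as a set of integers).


A + B = {a + b : a ∈ A, b ∈ B}.
Enumerate all |A|·|B| = 3·3 = 9 pairs (a, b) and collect distinct sums.
a = -2: -2+1=-1, -2+7=5, -2+8=6
a = 4: 4+1=5, 4+7=11, 4+8=12
a = 7: 7+1=8, 7+7=14, 7+8=15
Collecting distinct sums: A + B = {-1, 5, 6, 8, 11, 12, 14, 15}
|A + B| = 8

A + B = {-1, 5, 6, 8, 11, 12, 14, 15}


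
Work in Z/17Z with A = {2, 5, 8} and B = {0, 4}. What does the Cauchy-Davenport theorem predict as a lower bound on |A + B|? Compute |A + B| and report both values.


Cauchy-Davenport: |A + B| ≥ min(p, |A| + |B| - 1) for A, B nonempty in Z/pZ.
|A| = 3, |B| = 2, p = 17.
CD lower bound = min(17, 3 + 2 - 1) = min(17, 4) = 4.
Compute A + B mod 17 directly:
a = 2: 2+0=2, 2+4=6
a = 5: 5+0=5, 5+4=9
a = 8: 8+0=8, 8+4=12
A + B = {2, 5, 6, 8, 9, 12}, so |A + B| = 6.
Verify: 6 ≥ 4? Yes ✓.

CD lower bound = 4, actual |A + B| = 6.


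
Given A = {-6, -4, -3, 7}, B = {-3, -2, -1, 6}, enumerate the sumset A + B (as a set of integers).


A + B = {a + b : a ∈ A, b ∈ B}.
Enumerate all |A|·|B| = 4·4 = 16 pairs (a, b) and collect distinct sums.
a = -6: -6+-3=-9, -6+-2=-8, -6+-1=-7, -6+6=0
a = -4: -4+-3=-7, -4+-2=-6, -4+-1=-5, -4+6=2
a = -3: -3+-3=-6, -3+-2=-5, -3+-1=-4, -3+6=3
a = 7: 7+-3=4, 7+-2=5, 7+-1=6, 7+6=13
Collecting distinct sums: A + B = {-9, -8, -7, -6, -5, -4, 0, 2, 3, 4, 5, 6, 13}
|A + B| = 13

A + B = {-9, -8, -7, -6, -5, -4, 0, 2, 3, 4, 5, 6, 13}


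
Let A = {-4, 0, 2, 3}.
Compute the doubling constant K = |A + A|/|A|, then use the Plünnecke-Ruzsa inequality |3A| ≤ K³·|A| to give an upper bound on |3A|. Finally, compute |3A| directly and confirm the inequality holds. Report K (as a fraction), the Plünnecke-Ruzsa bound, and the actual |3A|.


|A| = 4.
Step 1: Compute A + A by enumerating all 16 pairs.
A + A = {-8, -4, -2, -1, 0, 2, 3, 4, 5, 6}, so |A + A| = 10.
Step 2: Doubling constant K = |A + A|/|A| = 10/4 = 10/4 ≈ 2.5000.
Step 3: Plünnecke-Ruzsa gives |3A| ≤ K³·|A| = (2.5000)³ · 4 ≈ 62.5000.
Step 4: Compute 3A = A + A + A directly by enumerating all triples (a,b,c) ∈ A³; |3A| = 17.
Step 5: Check 17 ≤ 62.5000? Yes ✓.

K = 10/4, Plünnecke-Ruzsa bound K³|A| ≈ 62.5000, |3A| = 17, inequality holds.


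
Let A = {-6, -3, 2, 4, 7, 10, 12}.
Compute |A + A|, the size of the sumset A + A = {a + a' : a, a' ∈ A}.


A + A = {a + a' : a, a' ∈ A}; |A| = 7.
General bounds: 2|A| - 1 ≤ |A + A| ≤ |A|(|A|+1)/2, i.e. 13 ≤ |A + A| ≤ 28.
Lower bound 2|A|-1 is attained iff A is an arithmetic progression.
Enumerate sums a + a' for a ≤ a' (symmetric, so this suffices):
a = -6: -6+-6=-12, -6+-3=-9, -6+2=-4, -6+4=-2, -6+7=1, -6+10=4, -6+12=6
a = -3: -3+-3=-6, -3+2=-1, -3+4=1, -3+7=4, -3+10=7, -3+12=9
a = 2: 2+2=4, 2+4=6, 2+7=9, 2+10=12, 2+12=14
a = 4: 4+4=8, 4+7=11, 4+10=14, 4+12=16
a = 7: 7+7=14, 7+10=17, 7+12=19
a = 10: 10+10=20, 10+12=22
a = 12: 12+12=24
Distinct sums: {-12, -9, -6, -4, -2, -1, 1, 4, 6, 7, 8, 9, 11, 12, 14, 16, 17, 19, 20, 22, 24}
|A + A| = 21

|A + A| = 21


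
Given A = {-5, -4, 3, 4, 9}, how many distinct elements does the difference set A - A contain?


A - A = {a - a' : a, a' ∈ A}; |A| = 5.
Bounds: 2|A|-1 ≤ |A - A| ≤ |A|² - |A| + 1, i.e. 9 ≤ |A - A| ≤ 21.
Note: 0 ∈ A - A always (from a - a). The set is symmetric: if d ∈ A - A then -d ∈ A - A.
Enumerate nonzero differences d = a - a' with a > a' (then include -d):
Positive differences: {1, 5, 6, 7, 8, 9, 13, 14}
Full difference set: {0} ∪ (positive diffs) ∪ (negative diffs).
|A - A| = 1 + 2·8 = 17 (matches direct enumeration: 17).

|A - A| = 17


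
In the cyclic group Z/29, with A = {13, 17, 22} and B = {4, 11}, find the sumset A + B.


Work in Z/29Z: reduce every sum a + b modulo 29.
Enumerate all 6 pairs:
a = 13: 13+4=17, 13+11=24
a = 17: 17+4=21, 17+11=28
a = 22: 22+4=26, 22+11=4
Distinct residues collected: {4, 17, 21, 24, 26, 28}
|A + B| = 6 (out of 29 total residues).

A + B = {4, 17, 21, 24, 26, 28}


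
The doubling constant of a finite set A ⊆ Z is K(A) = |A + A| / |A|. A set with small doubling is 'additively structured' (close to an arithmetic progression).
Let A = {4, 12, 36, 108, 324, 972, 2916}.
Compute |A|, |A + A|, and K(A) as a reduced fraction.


|A| = 7.
Compute A + A by enumerating all 49 pairs.
A + A = {8, 16, 24, 40, 48, 72, 112, 120, 144, 216, 328, 336, 360, 432, 648, 976, 984, 1008, 1080, 1296, 1944, 2920, 2928, 2952, 3024, 3240, 3888, 5832}, so |A + A| = 28.
K = |A + A| / |A| = 28/7 = 4/1 ≈ 4.0000.
Reference: AP of size 7 gives K = 13/7 ≈ 1.8571; a fully generic set of size 7 gives K ≈ 4.0000.

|A| = 7, |A + A| = 28, K = 28/7 = 4/1.


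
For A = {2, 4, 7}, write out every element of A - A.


A - A = {a - a' : a, a' ∈ A}.
Compute a - a' for each ordered pair (a, a'):
a = 2: 2-2=0, 2-4=-2, 2-7=-5
a = 4: 4-2=2, 4-4=0, 4-7=-3
a = 7: 7-2=5, 7-4=3, 7-7=0
Collecting distinct values (and noting 0 appears from a-a):
A - A = {-5, -3, -2, 0, 2, 3, 5}
|A - A| = 7

A - A = {-5, -3, -2, 0, 2, 3, 5}


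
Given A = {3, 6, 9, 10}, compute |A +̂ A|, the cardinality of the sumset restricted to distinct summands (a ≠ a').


Restricted sumset: A +̂ A = {a + a' : a ∈ A, a' ∈ A, a ≠ a'}.
Equivalently, take A + A and drop any sum 2a that is achievable ONLY as a + a for a ∈ A (i.e. sums representable only with equal summands).
Enumerate pairs (a, a') with a < a' (symmetric, so each unordered pair gives one sum; this covers all a ≠ a'):
  3 + 6 = 9
  3 + 9 = 12
  3 + 10 = 13
  6 + 9 = 15
  6 + 10 = 16
  9 + 10 = 19
Collected distinct sums: {9, 12, 13, 15, 16, 19}
|A +̂ A| = 6
(Reference bound: |A +̂ A| ≥ 2|A| - 3 for |A| ≥ 2, with |A| = 4 giving ≥ 5.)

|A +̂ A| = 6


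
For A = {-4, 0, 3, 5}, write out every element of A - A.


A - A = {a - a' : a, a' ∈ A}.
Compute a - a' for each ordered pair (a, a'):
a = -4: -4--4=0, -4-0=-4, -4-3=-7, -4-5=-9
a = 0: 0--4=4, 0-0=0, 0-3=-3, 0-5=-5
a = 3: 3--4=7, 3-0=3, 3-3=0, 3-5=-2
a = 5: 5--4=9, 5-0=5, 5-3=2, 5-5=0
Collecting distinct values (and noting 0 appears from a-a):
A - A = {-9, -7, -5, -4, -3, -2, 0, 2, 3, 4, 5, 7, 9}
|A - A| = 13

A - A = {-9, -7, -5, -4, -3, -2, 0, 2, 3, 4, 5, 7, 9}


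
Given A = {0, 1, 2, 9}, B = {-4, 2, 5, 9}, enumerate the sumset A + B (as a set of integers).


A + B = {a + b : a ∈ A, b ∈ B}.
Enumerate all |A|·|B| = 4·4 = 16 pairs (a, b) and collect distinct sums.
a = 0: 0+-4=-4, 0+2=2, 0+5=5, 0+9=9
a = 1: 1+-4=-3, 1+2=3, 1+5=6, 1+9=10
a = 2: 2+-4=-2, 2+2=4, 2+5=7, 2+9=11
a = 9: 9+-4=5, 9+2=11, 9+5=14, 9+9=18
Collecting distinct sums: A + B = {-4, -3, -2, 2, 3, 4, 5, 6, 7, 9, 10, 11, 14, 18}
|A + B| = 14

A + B = {-4, -3, -2, 2, 3, 4, 5, 6, 7, 9, 10, 11, 14, 18}


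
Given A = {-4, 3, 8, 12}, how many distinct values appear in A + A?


A + A = {a + a' : a, a' ∈ A}; |A| = 4.
General bounds: 2|A| - 1 ≤ |A + A| ≤ |A|(|A|+1)/2, i.e. 7 ≤ |A + A| ≤ 10.
Lower bound 2|A|-1 is attained iff A is an arithmetic progression.
Enumerate sums a + a' for a ≤ a' (symmetric, so this suffices):
a = -4: -4+-4=-8, -4+3=-1, -4+8=4, -4+12=8
a = 3: 3+3=6, 3+8=11, 3+12=15
a = 8: 8+8=16, 8+12=20
a = 12: 12+12=24
Distinct sums: {-8, -1, 4, 6, 8, 11, 15, 16, 20, 24}
|A + A| = 10

|A + A| = 10


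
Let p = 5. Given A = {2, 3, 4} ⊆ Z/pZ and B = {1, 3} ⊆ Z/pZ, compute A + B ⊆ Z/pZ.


Work in Z/5Z: reduce every sum a + b modulo 5.
Enumerate all 6 pairs:
a = 2: 2+1=3, 2+3=0
a = 3: 3+1=4, 3+3=1
a = 4: 4+1=0, 4+3=2
Distinct residues collected: {0, 1, 2, 3, 4}
|A + B| = 5 (out of 5 total residues).

A + B = {0, 1, 2, 3, 4}


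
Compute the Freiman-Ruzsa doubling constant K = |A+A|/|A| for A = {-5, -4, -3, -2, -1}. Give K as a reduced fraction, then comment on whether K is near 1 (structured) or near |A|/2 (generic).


|A| = 5.
Compute A + A by enumerating all 25 pairs.
A + A = {-10, -9, -8, -7, -6, -5, -4, -3, -2}, so |A + A| = 9.
K = |A + A| / |A| = 9/5 (already in lowest terms) ≈ 1.8000.
Reference: AP of size 5 gives K = 9/5 ≈ 1.8000; a fully generic set of size 5 gives K ≈ 3.0000.

|A| = 5, |A + A| = 9, K = 9/5.


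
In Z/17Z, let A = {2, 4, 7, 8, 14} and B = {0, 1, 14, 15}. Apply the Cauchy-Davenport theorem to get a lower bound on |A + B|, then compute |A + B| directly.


Cauchy-Davenport: |A + B| ≥ min(p, |A| + |B| - 1) for A, B nonempty in Z/pZ.
|A| = 5, |B| = 4, p = 17.
CD lower bound = min(17, 5 + 4 - 1) = min(17, 8) = 8.
Compute A + B mod 17 directly:
a = 2: 2+0=2, 2+1=3, 2+14=16, 2+15=0
a = 4: 4+0=4, 4+1=5, 4+14=1, 4+15=2
a = 7: 7+0=7, 7+1=8, 7+14=4, 7+15=5
a = 8: 8+0=8, 8+1=9, 8+14=5, 8+15=6
a = 14: 14+0=14, 14+1=15, 14+14=11, 14+15=12
A + B = {0, 1, 2, 3, 4, 5, 6, 7, 8, 9, 11, 12, 14, 15, 16}, so |A + B| = 15.
Verify: 15 ≥ 8? Yes ✓.

CD lower bound = 8, actual |A + B| = 15.


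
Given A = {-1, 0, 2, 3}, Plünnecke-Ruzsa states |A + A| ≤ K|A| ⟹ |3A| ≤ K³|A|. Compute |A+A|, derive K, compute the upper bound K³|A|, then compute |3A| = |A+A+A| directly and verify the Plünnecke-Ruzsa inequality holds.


|A| = 4.
Step 1: Compute A + A by enumerating all 16 pairs.
A + A = {-2, -1, 0, 1, 2, 3, 4, 5, 6}, so |A + A| = 9.
Step 2: Doubling constant K = |A + A|/|A| = 9/4 = 9/4 ≈ 2.2500.
Step 3: Plünnecke-Ruzsa gives |3A| ≤ K³·|A| = (2.2500)³ · 4 ≈ 45.5625.
Step 4: Compute 3A = A + A + A directly by enumerating all triples (a,b,c) ∈ A³; |3A| = 13.
Step 5: Check 13 ≤ 45.5625? Yes ✓.

K = 9/4, Plünnecke-Ruzsa bound K³|A| ≈ 45.5625, |3A| = 13, inequality holds.


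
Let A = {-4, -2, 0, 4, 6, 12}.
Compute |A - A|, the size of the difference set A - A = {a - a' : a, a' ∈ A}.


A - A = {a - a' : a, a' ∈ A}; |A| = 6.
Bounds: 2|A|-1 ≤ |A - A| ≤ |A|² - |A| + 1, i.e. 11 ≤ |A - A| ≤ 31.
Note: 0 ∈ A - A always (from a - a). The set is symmetric: if d ∈ A - A then -d ∈ A - A.
Enumerate nonzero differences d = a - a' with a > a' (then include -d):
Positive differences: {2, 4, 6, 8, 10, 12, 14, 16}
Full difference set: {0} ∪ (positive diffs) ∪ (negative diffs).
|A - A| = 1 + 2·8 = 17 (matches direct enumeration: 17).

|A - A| = 17


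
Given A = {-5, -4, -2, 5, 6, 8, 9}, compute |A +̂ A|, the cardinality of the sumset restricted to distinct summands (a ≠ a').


Restricted sumset: A +̂ A = {a + a' : a ∈ A, a' ∈ A, a ≠ a'}.
Equivalently, take A + A and drop any sum 2a that is achievable ONLY as a + a for a ∈ A (i.e. sums representable only with equal summands).
Enumerate pairs (a, a') with a < a' (symmetric, so each unordered pair gives one sum; this covers all a ≠ a'):
  -5 + -4 = -9
  -5 + -2 = -7
  -5 + 5 = 0
  -5 + 6 = 1
  -5 + 8 = 3
  -5 + 9 = 4
  -4 + -2 = -6
  -4 + 5 = 1
  -4 + 6 = 2
  -4 + 8 = 4
  -4 + 9 = 5
  -2 + 5 = 3
  -2 + 6 = 4
  -2 + 8 = 6
  -2 + 9 = 7
  5 + 6 = 11
  5 + 8 = 13
  5 + 9 = 14
  6 + 8 = 14
  6 + 9 = 15
  8 + 9 = 17
Collected distinct sums: {-9, -7, -6, 0, 1, 2, 3, 4, 5, 6, 7, 11, 13, 14, 15, 17}
|A +̂ A| = 16
(Reference bound: |A +̂ A| ≥ 2|A| - 3 for |A| ≥ 2, with |A| = 7 giving ≥ 11.)

|A +̂ A| = 16


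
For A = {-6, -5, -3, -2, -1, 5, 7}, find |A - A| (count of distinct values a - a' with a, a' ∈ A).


A - A = {a - a' : a, a' ∈ A}; |A| = 7.
Bounds: 2|A|-1 ≤ |A - A| ≤ |A|² - |A| + 1, i.e. 13 ≤ |A - A| ≤ 43.
Note: 0 ∈ A - A always (from a - a). The set is symmetric: if d ∈ A - A then -d ∈ A - A.
Enumerate nonzero differences d = a - a' with a > a' (then include -d):
Positive differences: {1, 2, 3, 4, 5, 6, 7, 8, 9, 10, 11, 12, 13}
Full difference set: {0} ∪ (positive diffs) ∪ (negative diffs).
|A - A| = 1 + 2·13 = 27 (matches direct enumeration: 27).

|A - A| = 27


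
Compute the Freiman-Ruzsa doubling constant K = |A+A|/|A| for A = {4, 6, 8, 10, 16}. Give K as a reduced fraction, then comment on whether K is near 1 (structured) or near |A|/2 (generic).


|A| = 5.
Compute A + A by enumerating all 25 pairs.
A + A = {8, 10, 12, 14, 16, 18, 20, 22, 24, 26, 32}, so |A + A| = 11.
K = |A + A| / |A| = 11/5 (already in lowest terms) ≈ 2.2000.
Reference: AP of size 5 gives K = 9/5 ≈ 1.8000; a fully generic set of size 5 gives K ≈ 3.0000.

|A| = 5, |A + A| = 11, K = 11/5.


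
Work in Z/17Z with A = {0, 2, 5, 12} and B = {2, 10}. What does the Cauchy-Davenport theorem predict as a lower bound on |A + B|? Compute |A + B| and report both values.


Cauchy-Davenport: |A + B| ≥ min(p, |A| + |B| - 1) for A, B nonempty in Z/pZ.
|A| = 4, |B| = 2, p = 17.
CD lower bound = min(17, 4 + 2 - 1) = min(17, 5) = 5.
Compute A + B mod 17 directly:
a = 0: 0+2=2, 0+10=10
a = 2: 2+2=4, 2+10=12
a = 5: 5+2=7, 5+10=15
a = 12: 12+2=14, 12+10=5
A + B = {2, 4, 5, 7, 10, 12, 14, 15}, so |A + B| = 8.
Verify: 8 ≥ 5? Yes ✓.

CD lower bound = 5, actual |A + B| = 8.


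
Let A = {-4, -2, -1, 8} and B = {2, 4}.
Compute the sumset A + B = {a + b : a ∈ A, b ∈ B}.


A + B = {a + b : a ∈ A, b ∈ B}.
Enumerate all |A|·|B| = 4·2 = 8 pairs (a, b) and collect distinct sums.
a = -4: -4+2=-2, -4+4=0
a = -2: -2+2=0, -2+4=2
a = -1: -1+2=1, -1+4=3
a = 8: 8+2=10, 8+4=12
Collecting distinct sums: A + B = {-2, 0, 1, 2, 3, 10, 12}
|A + B| = 7

A + B = {-2, 0, 1, 2, 3, 10, 12}


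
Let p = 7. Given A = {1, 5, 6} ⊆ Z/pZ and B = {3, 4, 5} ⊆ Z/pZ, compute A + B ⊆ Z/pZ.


Work in Z/7Z: reduce every sum a + b modulo 7.
Enumerate all 9 pairs:
a = 1: 1+3=4, 1+4=5, 1+5=6
a = 5: 5+3=1, 5+4=2, 5+5=3
a = 6: 6+3=2, 6+4=3, 6+5=4
Distinct residues collected: {1, 2, 3, 4, 5, 6}
|A + B| = 6 (out of 7 total residues).

A + B = {1, 2, 3, 4, 5, 6}


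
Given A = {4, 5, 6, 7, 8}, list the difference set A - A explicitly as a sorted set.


A - A = {a - a' : a, a' ∈ A}.
Compute a - a' for each ordered pair (a, a'):
a = 4: 4-4=0, 4-5=-1, 4-6=-2, 4-7=-3, 4-8=-4
a = 5: 5-4=1, 5-5=0, 5-6=-1, 5-7=-2, 5-8=-3
a = 6: 6-4=2, 6-5=1, 6-6=0, 6-7=-1, 6-8=-2
a = 7: 7-4=3, 7-5=2, 7-6=1, 7-7=0, 7-8=-1
a = 8: 8-4=4, 8-5=3, 8-6=2, 8-7=1, 8-8=0
Collecting distinct values (and noting 0 appears from a-a):
A - A = {-4, -3, -2, -1, 0, 1, 2, 3, 4}
|A - A| = 9

A - A = {-4, -3, -2, -1, 0, 1, 2, 3, 4}


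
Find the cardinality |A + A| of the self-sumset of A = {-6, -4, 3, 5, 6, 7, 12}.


A + A = {a + a' : a, a' ∈ A}; |A| = 7.
General bounds: 2|A| - 1 ≤ |A + A| ≤ |A|(|A|+1)/2, i.e. 13 ≤ |A + A| ≤ 28.
Lower bound 2|A|-1 is attained iff A is an arithmetic progression.
Enumerate sums a + a' for a ≤ a' (symmetric, so this suffices):
a = -6: -6+-6=-12, -6+-4=-10, -6+3=-3, -6+5=-1, -6+6=0, -6+7=1, -6+12=6
a = -4: -4+-4=-8, -4+3=-1, -4+5=1, -4+6=2, -4+7=3, -4+12=8
a = 3: 3+3=6, 3+5=8, 3+6=9, 3+7=10, 3+12=15
a = 5: 5+5=10, 5+6=11, 5+7=12, 5+12=17
a = 6: 6+6=12, 6+7=13, 6+12=18
a = 7: 7+7=14, 7+12=19
a = 12: 12+12=24
Distinct sums: {-12, -10, -8, -3, -1, 0, 1, 2, 3, 6, 8, 9, 10, 11, 12, 13, 14, 15, 17, 18, 19, 24}
|A + A| = 22

|A + A| = 22


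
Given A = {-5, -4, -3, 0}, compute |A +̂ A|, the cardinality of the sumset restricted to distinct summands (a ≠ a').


Restricted sumset: A +̂ A = {a + a' : a ∈ A, a' ∈ A, a ≠ a'}.
Equivalently, take A + A and drop any sum 2a that is achievable ONLY as a + a for a ∈ A (i.e. sums representable only with equal summands).
Enumerate pairs (a, a') with a < a' (symmetric, so each unordered pair gives one sum; this covers all a ≠ a'):
  -5 + -4 = -9
  -5 + -3 = -8
  -5 + 0 = -5
  -4 + -3 = -7
  -4 + 0 = -4
  -3 + 0 = -3
Collected distinct sums: {-9, -8, -7, -5, -4, -3}
|A +̂ A| = 6
(Reference bound: |A +̂ A| ≥ 2|A| - 3 for |A| ≥ 2, with |A| = 4 giving ≥ 5.)

|A +̂ A| = 6
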